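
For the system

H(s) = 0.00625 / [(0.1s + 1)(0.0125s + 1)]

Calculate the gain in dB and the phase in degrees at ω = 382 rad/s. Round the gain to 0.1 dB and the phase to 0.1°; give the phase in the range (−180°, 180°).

At ω = 382 rad/s:
pole (1 + j382·0.1) = 1 + j38.2 → |·| ≈ 38.213, ∠ ≈ 88.50°
pole (1 + j382·0.0125) = 1 + j4.775 → |·| ≈ 4.8786, ∠ ≈ 78.17°
|H| = 0.00625 · 1 / (38.213 · 4.8786) ≈ 3.3525e-05
Gain = 20 log₁₀(3.3525e-05) ≈ -89.49 dB
∠H = (0°) − (88.50° + 78.17°) = -166.67°

-89.5 dB, -166.7°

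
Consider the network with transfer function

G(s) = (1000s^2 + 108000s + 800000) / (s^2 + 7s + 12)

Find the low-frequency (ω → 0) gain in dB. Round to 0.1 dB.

G(0) = 800000 / 12 ≈ 66667
20 log₁₀(66667) ≈ 96.48 dB

96.5 dB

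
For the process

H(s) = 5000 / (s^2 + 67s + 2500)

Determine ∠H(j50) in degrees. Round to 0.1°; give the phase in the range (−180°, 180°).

At s = jω = j50:
quadratic: (j50)² + 67·j50 + 2500 = 0 + j3350 → |·| ≈ 3350, ∠ ≈ 90.00°
∠H = 0.00° − 90.00° = -90.00°

-90.0°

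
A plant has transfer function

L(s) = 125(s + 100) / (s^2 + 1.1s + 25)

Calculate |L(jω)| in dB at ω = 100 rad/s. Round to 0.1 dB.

At s = jω = j100:
zero (s+100): 100 + j100 → |·| = √(100²+100²) = √20000 ≈ 141.42, ∠ = arctan(100/100) ≈ 45.00°
quadratic: (j100)² + 1.1·j100 + 25 = -9975 + j110 → |·| ≈ 9975.6, ∠ ≈ 179.37°
|L| = 125 · 141.42 / 9975.6 ≈ 1.7721
Gain = 20 log₁₀(1.7721) ≈ 4.97 dB

5.0 dB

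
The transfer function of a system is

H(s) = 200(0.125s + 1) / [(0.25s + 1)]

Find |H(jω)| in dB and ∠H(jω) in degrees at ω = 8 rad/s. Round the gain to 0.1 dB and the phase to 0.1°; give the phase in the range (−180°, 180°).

At ω = 8 rad/s:
zero (1 + j8·0.125) = 1 + j1 → |·| ≈ 1.4142, ∠ ≈ 45.00°
pole (1 + j8·0.25) = 1 + j2 → |·| ≈ 2.2361, ∠ ≈ 63.43°
|H| = 200 · 1.4142 / (2.2361) ≈ 126.49
Gain = 20 log₁₀(126.49) ≈ 42.04 dB
∠H = (45.00°) − (63.43°) = -18.43°

42.0 dB, -18.4°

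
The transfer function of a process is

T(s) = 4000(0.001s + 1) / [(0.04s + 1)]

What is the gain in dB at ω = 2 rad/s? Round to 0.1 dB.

72.0 dB

At ω = 2 rad/s:
zero (1 + j2·0.001) = 1 + j0.002 → |·| ≈ 1, ∠ ≈ 0.11°
pole (1 + j2·0.04) = 1 + j0.08 → |·| ≈ 1.0032, ∠ ≈ 4.57°
|T| = 4000 · 1 / (1.0032) ≈ 3987.2
Gain = 20 log₁₀(3987.2) ≈ 72.01 dB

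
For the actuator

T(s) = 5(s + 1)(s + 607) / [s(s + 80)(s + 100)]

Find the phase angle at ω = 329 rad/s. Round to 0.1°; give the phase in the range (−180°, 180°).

At s = jω = j329:
zero (s+1): 1 + j329 → |·| = √(1²+329²) = √108242 ≈ 329, ∠ = arctan(329/1) ≈ 89.83°
zero (s+607): 607 + j329 → |·| = √(607²+329²) = √476690 ≈ 690.43, ∠ = arctan(329/607) ≈ 28.46°
pole (s+80): 80 + j329 → |·| = √(80²+329²) = √114641 ≈ 338.59, ∠ = arctan(329/80) ≈ 76.33°
pole (s+100): 100 + j329 → |·| = √(100²+329²) = √118241 ≈ 343.86, ∠ = arctan(329/100) ≈ 73.09°
pole at origin: |s| = 329, ∠ = 90.00° (in denominator)
∠T = 118.29° − 239.42° = -121.13°

-121.1°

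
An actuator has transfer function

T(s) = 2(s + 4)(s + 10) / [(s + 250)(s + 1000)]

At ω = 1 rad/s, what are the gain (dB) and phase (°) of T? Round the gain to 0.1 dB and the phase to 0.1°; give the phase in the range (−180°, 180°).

-69.6 dB, 19.5°

At s = jω = j1:
zero (s+4): 4 + j1 → |·| = √(4²+1²) = √17 ≈ 4.1231, ∠ = arctan(1/4) ≈ 14.04°
zero (s+10): 10 + j1 → |·| = √(10²+1²) = √101 ≈ 10.05, ∠ = arctan(1/10) ≈ 5.71°
pole (s+250): 250 + j1 → |·| = √(250²+1²) = √62501 ≈ 250, ∠ = arctan(1/250) ≈ 0.23°
pole (s+1000): 1000 + j1 → |·| = √(1000²+1²) = √1000001 ≈ 1000, ∠ = arctan(1/1000) ≈ 0.06°
|T| = 2 · 41.437 / 2.5e+05 ≈ 0.0003315
Gain = 20 log₁₀(0.0003315) ≈ -69.59 dB
∠T = 19.75° − 0.29° = 19.46°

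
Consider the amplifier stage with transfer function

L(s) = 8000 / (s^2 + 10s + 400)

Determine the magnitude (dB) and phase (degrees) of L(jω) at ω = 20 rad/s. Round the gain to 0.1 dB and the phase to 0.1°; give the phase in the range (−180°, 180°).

32.0 dB, -90.0°

At s = jω = j20:
quadratic: (j20)² + 10·j20 + 400 = 0 + j200 → |·| ≈ 200, ∠ ≈ 90.00°
|L| = 8000 / 200 ≈ 40
Gain = 20 log₁₀(40) ≈ 32.04 dB
∠L = 0.00° − 90.00° = -90.00°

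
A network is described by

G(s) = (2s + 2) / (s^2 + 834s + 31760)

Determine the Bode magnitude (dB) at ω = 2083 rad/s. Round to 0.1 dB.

-60.9 dB

Substitute s = j2083:
Numerator: 2(j2083) + 2 = 2 + j4166
Denominator: (j2083)^2 + 834(j2083) + 31760 = -4307129 + j1737222
|N| = √(2² + 4166²) ≈ 4166, ∠N ≈ 89.97°
|D| = √(4307129² + 1737222²) ≈ 4.6443e+06, ∠D ≈ 158.03°
|G| = 4166 / 4.6443e+06 ≈ 0.00089701
Gain = 20 log₁₀(0.00089701) ≈ -60.94 dB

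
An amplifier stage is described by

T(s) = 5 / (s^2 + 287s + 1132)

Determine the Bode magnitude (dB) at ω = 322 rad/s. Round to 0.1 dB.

Substitute s = j322:
Numerator: 5 = 5 + j0
Denominator: (j322)^2 + 287(j322) + 1132 = -102552 + j92414
|N| = √(5² + 0²) ≈ 5, ∠N ≈ 0.00°
|D| = √(102552² + 92414²) ≈ 1.3805e+05, ∠D ≈ 137.98°
|T| = 5 / 1.3805e+05 ≈ 3.6219e-05
Gain = 20 log₁₀(3.6219e-05) ≈ -88.82 dB

-88.8 dB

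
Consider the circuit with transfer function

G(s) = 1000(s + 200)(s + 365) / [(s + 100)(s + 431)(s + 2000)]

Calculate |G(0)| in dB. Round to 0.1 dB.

G(0) = 1000·200·365 / (100·431·2000) ≈ 0.84687
20 log₁₀(0.84687) ≈ -1.44 dB

-1.4 dB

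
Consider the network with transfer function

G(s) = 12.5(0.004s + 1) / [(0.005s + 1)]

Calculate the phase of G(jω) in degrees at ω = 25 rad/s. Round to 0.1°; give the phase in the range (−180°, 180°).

-1.4°

At ω = 25 rad/s:
zero (1 + j25·0.004) = 1 + j0.1 → |·| ≈ 1.005, ∠ ≈ 5.71°
pole (1 + j25·0.005) = 1 + j0.125 → |·| ≈ 1.0078, ∠ ≈ 7.13°
∠G = (5.71°) − (7.13°) = -1.42°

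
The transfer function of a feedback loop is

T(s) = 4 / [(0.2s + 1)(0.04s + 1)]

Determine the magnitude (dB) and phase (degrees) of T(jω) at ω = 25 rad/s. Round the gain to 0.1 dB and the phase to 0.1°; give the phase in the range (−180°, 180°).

At ω = 25 rad/s:
pole (1 + j25·0.2) = 1 + j5 → |·| ≈ 5.099, ∠ ≈ 78.69°
pole (1 + j25·0.04) = 1 + j1 → |·| ≈ 1.4142, ∠ ≈ 45.00°
|T| = 4 · 1 / (5.099 · 1.4142) ≈ 0.55471
Gain = 20 log₁₀(0.55471) ≈ -5.12 dB
∠T = (0°) − (78.69° + 45.00°) = -123.69°

-5.1 dB, -123.7°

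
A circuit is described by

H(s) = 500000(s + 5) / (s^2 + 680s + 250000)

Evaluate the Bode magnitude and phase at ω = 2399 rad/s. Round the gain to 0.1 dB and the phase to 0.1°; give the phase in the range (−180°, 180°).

46.4 dB, -73.6°

At s = jω = j2399:
zero (s+5): 5 + j2399 → |·| = √(5²+2399²) = √5755226 ≈ 2399, ∠ = arctan(2399/5) ≈ 89.88°
quadratic: (j2399)² + 680·j2399 + 250000 = -5505201 + j1631320 → |·| ≈ 5.7418e+06, ∠ ≈ 163.49°
|H| = 500000 · 2399 / 5.7418e+06 ≈ 208.91
Gain = 20 log₁₀(208.91) ≈ 46.40 dB
∠H = 89.88° − 163.49° = -73.61°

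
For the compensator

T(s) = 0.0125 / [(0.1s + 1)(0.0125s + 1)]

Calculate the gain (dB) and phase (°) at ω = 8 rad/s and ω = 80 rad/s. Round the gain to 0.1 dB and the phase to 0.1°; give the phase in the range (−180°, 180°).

At ω = 8 rad/s:
pole (1 + j8·0.1) = 1 + j0.8 → |·| ≈ 1.2806, ∠ ≈ 38.66°
pole (1 + j8·0.0125) = 1 + j0.1 → |·| ≈ 1.005, ∠ ≈ 5.71°
|T| = 0.0125 · 1 / (1.2806 · 1.005) ≈ 0.0097125
Gain = 20 log₁₀(0.0097125) ≈ -40.25 dB
∠T = (0°) − (38.66° + 5.71°) = -44.37°

At ω = 80 rad/s:
pole (1 + j80·0.1) = 1 + j8 → |·| ≈ 8.0623, ∠ ≈ 82.87°
pole (1 + j80·0.0125) = 1 + j1 → |·| ≈ 1.4142, ∠ ≈ 45.00°
|T| = 0.0125 · 1 / (8.0623 · 1.4142) ≈ 0.0010963
Gain = 20 log₁₀(0.0010963) ≈ -59.20 dB
∠T = (0°) − (82.87° + 45.00°) = -127.87°

ω = 8: -40.3 dB, -44.4°; ω = 80: -59.2 dB, -127.9°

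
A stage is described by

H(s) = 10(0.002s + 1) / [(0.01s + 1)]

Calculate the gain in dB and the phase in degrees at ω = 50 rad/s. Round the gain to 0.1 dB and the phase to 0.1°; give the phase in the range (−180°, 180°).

At ω = 50 rad/s:
zero (1 + j50·0.002) = 1 + j0.1 → |·| ≈ 1.005, ∠ ≈ 5.71°
pole (1 + j50·0.01) = 1 + j0.5 → |·| ≈ 1.118, ∠ ≈ 26.57°
|H| = 10 · 1.005 / (1.118) ≈ 8.9893
Gain = 20 log₁₀(8.9893) ≈ 19.07 dB
∠H = (5.71°) − (26.57°) = -20.86°

19.1 dB, -20.9°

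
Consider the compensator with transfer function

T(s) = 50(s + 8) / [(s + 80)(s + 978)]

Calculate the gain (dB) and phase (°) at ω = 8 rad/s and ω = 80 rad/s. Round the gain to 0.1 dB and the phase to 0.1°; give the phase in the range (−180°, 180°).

ω = 8: -42.9 dB, 38.8°; ω = 80: -28.8 dB, 34.6°

At s = jω = j8:
zero (s+8): 8 + j8 → |·| = √(8²+8²) = √128 ≈ 11.314, ∠ = arctan(8/8) ≈ 45.00°
pole (s+80): 80 + j8 → |·| = √(80²+8²) = √6464 ≈ 80.399, ∠ = arctan(8/80) ≈ 5.71°
pole (s+978): 978 + j8 → |·| = √(978²+8²) = √956548 ≈ 978.03, ∠ = arctan(8/978) ≈ 0.47°
|T| = 50 · 11.314 / 78633 ≈ 0.0071942
Gain = 20 log₁₀(0.0071942) ≈ -42.86 dB
∠T = 45.00° − 6.18° = 38.82°

At s = jω = j80:
zero (s+8): 8 + j80 → |·| = √(8²+80²) = √6464 ≈ 80.399, ∠ = arctan(80/8) ≈ 84.29°
pole (s+80): 80 + j80 → |·| = √(80²+80²) = √12800 ≈ 113.14, ∠ = arctan(80/80) ≈ 45.00°
pole (s+978): 978 + j80 → |·| = √(978²+80²) = √962884 ≈ 981.27, ∠ = arctan(80/978) ≈ 4.68°
|T| = 50 · 80.399 / 1.1102e+05 ≈ 0.036209
Gain = 20 log₁₀(0.036209) ≈ -28.82 dB
∠T = 84.29° − 49.68° = 34.61°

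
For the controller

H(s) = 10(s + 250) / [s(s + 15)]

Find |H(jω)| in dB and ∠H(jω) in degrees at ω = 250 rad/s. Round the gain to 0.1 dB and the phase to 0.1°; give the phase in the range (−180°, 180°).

At s = jω = j250:
zero (s+250): 250 + j250 → |·| = √(250²+250²) = √125000 ≈ 353.55, ∠ = arctan(250/250) ≈ 45.00°
pole (s+15): 15 + j250 → |·| = √(15²+250²) = √62725 ≈ 250.45, ∠ = arctan(250/15) ≈ 86.57°
pole at origin: |s| = 250, ∠ = 90.00° (in denominator)
|H| = 10 · 353.55 / 62612 ≈ 0.056467
Gain = 20 log₁₀(0.056467) ≈ -24.96 dB
∠H = 45.00° − 176.57° = -131.57°

-25.0 dB, -131.6°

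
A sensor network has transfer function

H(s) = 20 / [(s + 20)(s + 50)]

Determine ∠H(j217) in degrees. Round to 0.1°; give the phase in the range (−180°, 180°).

-161.8°

At s = jω = j217:
pole (s+20): 20 + j217 → |·| = √(20²+217²) = √47489 ≈ 217.92, ∠ = arctan(217/20) ≈ 84.73°
pole (s+50): 50 + j217 → |·| = √(50²+217²) = √49589 ≈ 222.69, ∠ = arctan(217/50) ≈ 77.02°
∠H = 0.00° − 161.75° = -161.75°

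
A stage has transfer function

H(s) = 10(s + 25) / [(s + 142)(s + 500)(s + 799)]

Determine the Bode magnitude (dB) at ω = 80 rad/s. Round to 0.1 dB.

-98.0 dB

At s = jω = j80:
zero (s+25): 25 + j80 → |·| = √(25²+80²) = √7025 ≈ 83.815, ∠ = arctan(80/25) ≈ 72.65°
pole (s+142): 142 + j80 → |·| = √(142²+80²) = √26564 ≈ 162.98, ∠ = arctan(80/142) ≈ 29.40°
pole (s+500): 500 + j80 → |·| = √(500²+80²) = √256400 ≈ 506.36, ∠ = arctan(80/500) ≈ 9.09°
pole (s+799): 799 + j80 → |·| = √(799²+80²) = √644801 ≈ 803, ∠ = arctan(80/799) ≈ 5.72°
|H| = 10 · 83.815 / 6.6269e+07 ≈ 1.2648e-05
Gain = 20 log₁₀(1.2648e-05) ≈ -97.96 dB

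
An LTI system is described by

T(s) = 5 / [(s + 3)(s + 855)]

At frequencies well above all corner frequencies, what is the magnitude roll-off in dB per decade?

-40 dB/decade

Each pole contributes −20 dB/decade at high frequency; each zero contributes +20 dB/decade.
Net: 0 zero(s) − 2 pole(s) → -40 dB/decade.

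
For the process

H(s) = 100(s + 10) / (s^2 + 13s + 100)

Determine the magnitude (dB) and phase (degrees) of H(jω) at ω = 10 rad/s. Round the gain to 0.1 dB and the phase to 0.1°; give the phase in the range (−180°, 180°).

At s = jω = j10:
zero (s+10): 10 + j10 → |·| = √(10²+10²) = √200 ≈ 14.142, ∠ = arctan(10/10) ≈ 45.00°
quadratic: (j10)² + 13·j10 + 100 = 0 + j130 → |·| ≈ 130, ∠ ≈ 90.00°
|H| = 100 · 14.142 / 130 ≈ 10.878
Gain = 20 log₁₀(10.878) ≈ 20.73 dB
∠H = 45.00° − 90.00° = -45.00°

20.7 dB, -45.0°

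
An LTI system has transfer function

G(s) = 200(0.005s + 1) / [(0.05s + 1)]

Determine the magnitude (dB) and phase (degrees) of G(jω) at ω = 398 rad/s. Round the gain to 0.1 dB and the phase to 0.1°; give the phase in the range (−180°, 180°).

At ω = 398 rad/s:
zero (1 + j398·0.005) = 1 + j1.99 → |·| ≈ 2.2271, ∠ ≈ 63.32°
pole (1 + j398·0.05) = 1 + j19.9 → |·| ≈ 19.925, ∠ ≈ 87.12°
|G| = 200 · 2.2271 / (19.925) ≈ 22.355
Gain = 20 log₁₀(22.355) ≈ 26.99 dB
∠G = (63.32°) − (87.12°) = -23.80°

27.0 dB, -23.8°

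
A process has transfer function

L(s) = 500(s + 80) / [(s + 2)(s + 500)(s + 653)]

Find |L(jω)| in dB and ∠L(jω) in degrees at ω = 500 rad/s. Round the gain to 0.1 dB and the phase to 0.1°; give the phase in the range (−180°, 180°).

At s = jω = j500:
zero (s+80): 80 + j500 → |·| = √(80²+500²) = √256400 ≈ 506.36, ∠ = arctan(500/80) ≈ 80.91°
pole (s+2): 2 + j500 → |·| = √(2²+500²) = √250004 ≈ 500, ∠ = arctan(500/2) ≈ 89.77°
pole (s+500): 500 + j500 → |·| = √(500²+500²) = √500000 ≈ 707.11, ∠ = arctan(500/500) ≈ 45.00°
pole (s+653): 653 + j500 → |·| = √(653²+500²) = √676409 ≈ 822.44, ∠ = arctan(500/653) ≈ 37.44°
|L| = 500 · 506.36 / 2.9078e+08 ≈ 0.00087069
Gain = 20 log₁₀(0.00087069) ≈ -61.20 dB
∠L = 80.91° − 172.21° = -91.30°

-61.2 dB, -91.3°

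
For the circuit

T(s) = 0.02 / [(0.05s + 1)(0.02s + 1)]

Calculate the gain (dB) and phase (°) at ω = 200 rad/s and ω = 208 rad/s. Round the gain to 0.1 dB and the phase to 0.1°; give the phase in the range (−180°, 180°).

At ω = 200 rad/s:
pole (1 + j200·0.05) = 1 + j10 → |·| ≈ 10.05, ∠ ≈ 84.29°
pole (1 + j200·0.02) = 1 + j4 → |·| ≈ 4.1231, ∠ ≈ 75.96°
|T| = 0.02 · 1 / (10.05 · 4.1231) ≈ 0.00048266
Gain = 20 log₁₀(0.00048266) ≈ -66.33 dB
∠T = (0°) − (84.29° + 75.96°) = -160.25°

At ω = 208 rad/s:
pole (1 + j208·0.05) = 1 + j10.4 → |·| ≈ 10.448, ∠ ≈ 84.51°
pole (1 + j208·0.02) = 1 + j4.16 → |·| ≈ 4.2785, ∠ ≈ 76.48°
|T| = 0.02 · 1 / (10.448 · 4.2785) ≈ 0.00044741
Gain = 20 log₁₀(0.00044741) ≈ -66.99 dB
∠T = (0°) − (84.51° + 76.48°) = -160.99°

ω = 200: -66.3 dB, -160.3°; ω = 208: -67.0 dB, -161.0°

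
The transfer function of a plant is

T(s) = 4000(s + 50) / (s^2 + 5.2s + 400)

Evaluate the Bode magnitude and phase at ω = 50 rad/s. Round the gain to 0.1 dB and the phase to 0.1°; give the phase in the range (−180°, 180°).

At s = jω = j50:
zero (s+50): 50 + j50 → |·| = √(50²+50²) = √5000 ≈ 70.711, ∠ = arctan(50/50) ≈ 45.00°
quadratic: (j50)² + 5.2·j50 + 400 = -2100 + j260 → |·| ≈ 2116, ∠ ≈ 172.94°
|T| = 4000 · 70.711 / 2116 ≈ 133.67
Gain = 20 log₁₀(133.67) ≈ 42.52 dB
∠T = 45.00° − 172.94° = -127.94°

42.5 dB, -127.9°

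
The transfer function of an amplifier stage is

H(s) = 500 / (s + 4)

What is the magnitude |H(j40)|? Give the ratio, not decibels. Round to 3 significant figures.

Substitute s = j40:
Numerator: 500 = 500 + j0
Denominator: (j40) + 4 = 4 + j40
|N| = √(500² + 0²) ≈ 500, ∠N ≈ 0.00°
|D| = √(4² + 40²) ≈ 40.2, ∠D ≈ 84.29°
|H| = 500 / 40.2 ≈ 12.438

12.4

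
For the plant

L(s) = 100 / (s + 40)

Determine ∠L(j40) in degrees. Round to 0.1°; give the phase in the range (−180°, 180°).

At s = jω = j40:
pole (s+40): 40 + j40 → |·| = √(40²+40²) = √3200 ≈ 56.569, ∠ = arctan(40/40) ≈ 45.00°
∠L = 0.00° − 45.00° = -45.00°

-45.0°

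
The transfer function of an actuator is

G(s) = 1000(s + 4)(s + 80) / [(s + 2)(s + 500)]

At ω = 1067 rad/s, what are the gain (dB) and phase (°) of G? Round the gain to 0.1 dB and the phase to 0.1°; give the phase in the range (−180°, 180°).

59.2 dB, 20.7°

At s = jω = j1067:
zero (s+4): 4 + j1067 → |·| = √(4²+1067²) = √1138505 ≈ 1067, ∠ = arctan(1067/4) ≈ 89.79°
zero (s+80): 80 + j1067 → |·| = √(80²+1067²) = √1144889 ≈ 1070, ∠ = arctan(1067/80) ≈ 85.71°
pole (s+2): 2 + j1067 → |·| = √(2²+1067²) = √1138493 ≈ 1067, ∠ = arctan(1067/2) ≈ 89.89°
pole (s+500): 500 + j1067 → |·| = √(500²+1067²) = √1388489 ≈ 1178.3, ∠ = arctan(1067/500) ≈ 64.89°
|G| = 1000 · 1.1417e+06 / 1.2572e+06 ≈ 908.13
Gain = 20 log₁₀(908.13) ≈ 59.16 dB
∠G = 175.50° − 154.78° = 20.72°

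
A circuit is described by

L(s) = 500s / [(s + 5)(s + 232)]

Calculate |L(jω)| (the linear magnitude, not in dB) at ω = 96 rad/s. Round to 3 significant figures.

1.99

At s = jω = j96:
zero at origin: s = j96 → |·| = 96, ∠ = 90.00°
pole (s+5): 5 + j96 → |·| = √(5²+96²) = √9241 ≈ 96.13, ∠ = arctan(96/5) ≈ 87.02°
pole (s+232): 232 + j96 → |·| = √(232²+96²) = √63040 ≈ 251.08, ∠ = arctan(96/232) ≈ 22.48°
|L| = 500 · 96 / 24136 ≈ 1.9887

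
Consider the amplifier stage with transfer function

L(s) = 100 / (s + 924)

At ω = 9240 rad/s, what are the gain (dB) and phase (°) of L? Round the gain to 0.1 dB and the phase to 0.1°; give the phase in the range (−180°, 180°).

-39.4 dB, -84.3°

At s = jω = j9240:
pole (s+924): 924 + j9240 → |·| = √(924²+9240²) = √86231376 ≈ 9286.1, ∠ = arctan(9240/924) ≈ 84.29°
|L| = 100 / 9286.1 ≈ 0.010769
Gain = 20 log₁₀(0.010769) ≈ -39.36 dB
∠L = 0.00° − 84.29° = -84.29°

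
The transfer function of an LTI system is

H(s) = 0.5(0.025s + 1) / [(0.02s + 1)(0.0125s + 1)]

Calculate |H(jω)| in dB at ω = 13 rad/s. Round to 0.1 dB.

At ω = 13 rad/s:
zero (1 + j13·0.025) = 1 + j0.325 → |·| ≈ 1.0515, ∠ ≈ 18.00°
pole (1 + j13·0.02) = 1 + j0.26 → |·| ≈ 1.0332, ∠ ≈ 14.57°
pole (1 + j13·0.0125) = 1 + j0.1625 → |·| ≈ 1.0131, ∠ ≈ 9.23°
|H| = 0.5 · 1.0515 / (1.0332 · 1.0131) ≈ 0.50228
Gain = 20 log₁₀(0.50228) ≈ -5.98 dB

-6.0 dB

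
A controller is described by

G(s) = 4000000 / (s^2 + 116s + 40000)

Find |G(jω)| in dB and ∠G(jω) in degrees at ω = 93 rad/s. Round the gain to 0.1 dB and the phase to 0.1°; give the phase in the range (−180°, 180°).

At s = jω = j93:
quadratic: (j93)² + 116·j93 + 40000 = 31351 + j10788 → |·| ≈ 33155, ∠ ≈ 18.99°
|G| = 4000000 / 33155 ≈ 120.65
Gain = 20 log₁₀(120.65) ≈ 41.63 dB
∠G = 0.00° − 18.99° = -18.99°

41.6 dB, -19.0°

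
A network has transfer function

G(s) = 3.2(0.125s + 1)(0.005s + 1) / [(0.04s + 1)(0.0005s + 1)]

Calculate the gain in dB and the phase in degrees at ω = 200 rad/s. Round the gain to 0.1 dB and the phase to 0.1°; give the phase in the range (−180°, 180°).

22.9 dB, 44.1°

At ω = 200 rad/s:
zero (1 + j200·0.125) = 1 + j25 → |·| ≈ 25.02, ∠ ≈ 87.71°
zero (1 + j200·0.005) = 1 + j1 → |·| ≈ 1.4142, ∠ ≈ 45.00°
pole (1 + j200·0.04) = 1 + j8 → |·| ≈ 8.0623, ∠ ≈ 82.87°
pole (1 + j200·0.0005) = 1 + j0.1 → |·| ≈ 1.005, ∠ ≈ 5.71°
|G| = 3.2 · 25.02 · 1.4142 / (8.0623 · 1.005) ≈ 13.974
Gain = 20 log₁₀(13.974) ≈ 22.91 dB
∠G = (87.71° + 45.00°) − (82.87° + 5.71°) = 44.13°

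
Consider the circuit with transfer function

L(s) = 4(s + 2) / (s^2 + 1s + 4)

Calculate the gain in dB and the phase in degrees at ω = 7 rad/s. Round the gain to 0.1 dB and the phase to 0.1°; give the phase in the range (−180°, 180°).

At s = jω = j7:
zero (s+2): 2 + j7 → |·| = √(2²+7²) = √53 ≈ 7.2801, ∠ = arctan(7/2) ≈ 74.05°
quadratic: (j7)² + 1·j7 + 4 = -45 + j7 → |·| ≈ 45.541, ∠ ≈ 171.16°
|L| = 4 · 7.2801 / 45.541 ≈ 0.63943
Gain = 20 log₁₀(0.63943) ≈ -3.88 dB
∠L = 74.05° − 171.16° = -97.11°

-3.9 dB, -97.1°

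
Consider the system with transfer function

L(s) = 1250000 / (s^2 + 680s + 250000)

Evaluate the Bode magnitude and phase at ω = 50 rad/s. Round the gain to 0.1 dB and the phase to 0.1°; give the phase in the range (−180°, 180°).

At s = jω = j50:
quadratic: (j50)² + 680·j50 + 250000 = 247500 + j34000 → |·| ≈ 2.4982e+05, ∠ ≈ 7.82°
|L| = 1250000 / 2.4982e+05 ≈ 5.0036
Gain = 20 log₁₀(5.0036) ≈ 13.99 dB
∠L = 0.00° − 7.82° = -7.82°

14.0 dB, -7.8°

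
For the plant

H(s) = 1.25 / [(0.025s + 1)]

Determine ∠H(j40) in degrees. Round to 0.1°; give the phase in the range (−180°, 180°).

-45.0°

At ω = 40 rad/s:
pole (1 + j40·0.025) = 1 + j1 → |·| ≈ 1.4142, ∠ ≈ 45.00°
∠H = (0°) − (45.00°) = -45.00°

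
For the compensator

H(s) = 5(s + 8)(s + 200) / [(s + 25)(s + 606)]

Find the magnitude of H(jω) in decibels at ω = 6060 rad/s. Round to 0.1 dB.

13.9 dB

At s = jω = j6060:
zero (s+8): 8 + j6060 → |·| = √(8²+6060²) = √36723664 ≈ 6060, ∠ = arctan(6060/8) ≈ 89.92°
zero (s+200): 200 + j6060 → |·| = √(200²+6060²) = √36763600 ≈ 6063.3, ∠ = arctan(6060/200) ≈ 88.11°
pole (s+25): 25 + j6060 → |·| = √(25²+6060²) = √36724225 ≈ 6060.1, ∠ = arctan(6060/25) ≈ 89.76°
pole (s+606): 606 + j6060 → |·| = √(606²+6060²) = √37090836 ≈ 6090.2, ∠ = arctan(6060/606) ≈ 84.29°
|H| = 5 · 3.6744e+07 / 3.6907e+07 ≈ 4.9779
Gain = 20 log₁₀(4.9779) ≈ 13.94 dB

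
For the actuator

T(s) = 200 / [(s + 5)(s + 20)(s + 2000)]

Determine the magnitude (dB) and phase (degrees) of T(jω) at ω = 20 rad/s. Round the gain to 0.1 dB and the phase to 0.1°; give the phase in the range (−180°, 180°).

At s = jω = j20:
pole (s+5): 5 + j20 → |·| = √(5²+20²) = √425 ≈ 20.616, ∠ = arctan(20/5) ≈ 75.96°
pole (s+20): 20 + j20 → |·| = √(20²+20²) = √800 ≈ 28.284, ∠ = arctan(20/20) ≈ 45.00°
pole (s+2000): 2000 + j20 → |·| = √(2000²+20²) = √4000400 ≈ 2000.1, ∠ = arctan(20/2000) ≈ 0.57°
|T| = 200 / 1.1663e+06 ≈ 0.00017148
Gain = 20 log₁₀(0.00017148) ≈ -75.32 dB
∠T = 0.00° − 121.53° = -121.53°

-75.3 dB, -121.5°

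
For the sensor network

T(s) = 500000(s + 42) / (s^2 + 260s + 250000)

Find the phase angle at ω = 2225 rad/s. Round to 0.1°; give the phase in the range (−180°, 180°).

-84.1°

At s = jω = j2225:
zero (s+42): 42 + j2225 → |·| = √(42²+2225²) = √4952389 ≈ 2225.4, ∠ = arctan(2225/42) ≈ 88.92°
quadratic: (j2225)² + 260·j2225 + 250000 = -4700625 + j578500 → |·| ≈ 4.7361e+06, ∠ ≈ 172.98°
∠T = 88.92° − 172.98° = -84.06°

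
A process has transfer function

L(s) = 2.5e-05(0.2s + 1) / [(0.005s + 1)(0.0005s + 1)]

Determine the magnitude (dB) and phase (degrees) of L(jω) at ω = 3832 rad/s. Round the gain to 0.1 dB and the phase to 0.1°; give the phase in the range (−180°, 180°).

At ω = 3832 rad/s:
zero (1 + j3832·0.2) = 1 + j766.4 → |·| ≈ 766.4, ∠ ≈ 89.93°
pole (1 + j3832·0.005) = 1 + j19.16 → |·| ≈ 19.186, ∠ ≈ 87.01°
pole (1 + j3832·0.0005) = 1 + j1.916 → |·| ≈ 2.1613, ∠ ≈ 62.44°
|L| = 2.5e-05 · 766.4 / (19.186 · 2.1613) ≈ 0.00046206
Gain = 20 log₁₀(0.00046206) ≈ -66.71 dB
∠L = (89.93°) − (87.01° + 62.44°) = -59.52°

-66.7 dB, -59.5°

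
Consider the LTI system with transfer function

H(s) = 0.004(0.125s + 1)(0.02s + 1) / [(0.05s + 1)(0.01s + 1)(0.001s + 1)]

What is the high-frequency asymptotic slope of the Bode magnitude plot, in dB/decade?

-20 dB/decade

Each pole contributes −20 dB/decade at high frequency; each zero contributes +20 dB/decade.
Net: 2 zero(s) − 3 pole(s) → -20 dB/decade.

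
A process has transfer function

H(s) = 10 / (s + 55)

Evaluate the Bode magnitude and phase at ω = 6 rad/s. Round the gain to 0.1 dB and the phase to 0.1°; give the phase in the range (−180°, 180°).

Substitute s = j6:
Numerator: 10 = 10 + j0
Denominator: (j6) + 55 = 55 + j6
|N| = √(10² + 0²) ≈ 10, ∠N ≈ 0.00°
|D| = √(55² + 6²) ≈ 55.326, ∠D ≈ 6.23°
|H| = 10 / 55.326 ≈ 0.18075
Gain = 20 log₁₀(0.18075) ≈ -14.86 dB
∠H = 0.00° − 6.23° = -6.23°

-14.9 dB, -6.2°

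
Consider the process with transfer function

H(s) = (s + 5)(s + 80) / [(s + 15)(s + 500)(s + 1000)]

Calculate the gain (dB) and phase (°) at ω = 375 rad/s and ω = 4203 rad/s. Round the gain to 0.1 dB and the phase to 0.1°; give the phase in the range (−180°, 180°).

At s = jω = j375:
zero (s+5): 5 + j375 → |·| = √(5²+375²) = √140650 ≈ 375.03, ∠ = arctan(375/5) ≈ 89.24°
zero (s+80): 80 + j375 → |·| = √(80²+375²) = √147025 ≈ 383.44, ∠ = arctan(375/80) ≈ 77.96°
pole (s+15): 15 + j375 → |·| = √(15²+375²) = √140850 ≈ 375.3, ∠ = arctan(375/15) ≈ 87.71°
pole (s+500): 500 + j375 → |·| = √(500²+375²) = √390625 ≈ 625, ∠ = arctan(375/500) ≈ 36.87°
pole (s+1000): 1000 + j375 → |·| = √(1000²+375²) = √1140625 ≈ 1068, ∠ = arctan(375/1000) ≈ 20.56°
|H| = 1 · 1.438e+05 / 2.5051e+08 ≈ 0.00057403
Gain = 20 log₁₀(0.00057403) ≈ -64.82 dB
∠H = 167.20° − 145.14° = 22.06°

At s = jω = j4203:
zero (s+5): 5 + j4203 → |·| = √(5²+4203²) = √17665234 ≈ 4203, ∠ = arctan(4203/5) ≈ 89.93°
zero (s+80): 80 + j4203 → |·| = √(80²+4203²) = √17671609 ≈ 4203.8, ∠ = arctan(4203/80) ≈ 88.91°
pole (s+15): 15 + j4203 → |·| = √(15²+4203²) = √17665434 ≈ 4203, ∠ = arctan(4203/15) ≈ 89.80°
pole (s+500): 500 + j4203 → |·| = √(500²+4203²) = √17915209 ≈ 4232.6, ∠ = arctan(4203/500) ≈ 83.22°
pole (s+1000): 1000 + j4203 → |·| = √(1000²+4203²) = √18665209 ≈ 4320.3, ∠ = arctan(4203/1000) ≈ 76.62°
|H| = 1 · 1.7669e+07 / 7.6856e+10 ≈ 0.0002299
Gain = 20 log₁₀(0.0002299) ≈ -72.77 dB
∠H = 178.84° − 249.64° = -70.80°

ω = 375: -64.8 dB, 22.1°; ω = 4203: -72.8 dB, -70.8°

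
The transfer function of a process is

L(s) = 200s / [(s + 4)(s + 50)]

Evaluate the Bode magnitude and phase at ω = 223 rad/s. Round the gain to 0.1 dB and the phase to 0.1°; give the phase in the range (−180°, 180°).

-1.2 dB, -76.3°

At s = jω = j223:
zero at origin: s = j223 → |·| = 223, ∠ = 90.00°
pole (s+4): 4 + j223 → |·| = √(4²+223²) = √49745 ≈ 223.04, ∠ = arctan(223/4) ≈ 88.97°
pole (s+50): 50 + j223 → |·| = √(50²+223²) = √52229 ≈ 228.54, ∠ = arctan(223/50) ≈ 77.36°
|L| = 200 · 223 / 50974 ≈ 0.87496
Gain = 20 log₁₀(0.87496) ≈ -1.16 dB
∠L = 90.00° − 166.33° = -76.33°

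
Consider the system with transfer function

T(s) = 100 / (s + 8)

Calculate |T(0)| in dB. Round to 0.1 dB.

T(0) = 100 / 8 = 12.5
20 log₁₀(12.5) ≈ 21.94 dB

21.9 dB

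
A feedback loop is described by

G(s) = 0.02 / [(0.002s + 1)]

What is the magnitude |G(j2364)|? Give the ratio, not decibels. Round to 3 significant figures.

At ω = 2364 rad/s:
pole (1 + j2364·0.002) = 1 + j4.728 → |·| ≈ 4.8326, ∠ ≈ 78.06°
|G| = 0.02 · 1 / (4.8326) ≈ 0.0041386

0.00414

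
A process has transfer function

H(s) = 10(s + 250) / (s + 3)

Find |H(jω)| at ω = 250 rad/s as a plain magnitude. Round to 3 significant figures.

14.1

At s = jω = j250:
zero (s+250): 250 + j250 → |·| = √(250²+250²) = √125000 ≈ 353.55, ∠ = arctan(250/250) ≈ 45.00°
pole (s+3): 3 + j250 → |·| = √(3²+250²) = √62509 ≈ 250.02, ∠ = arctan(250/3) ≈ 89.31°
|H| = 10 · 353.55 / 250.02 ≈ 14.141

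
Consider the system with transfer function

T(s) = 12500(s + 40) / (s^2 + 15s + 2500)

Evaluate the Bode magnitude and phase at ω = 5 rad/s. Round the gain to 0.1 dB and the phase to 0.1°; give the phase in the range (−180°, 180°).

46.2 dB, 5.4°

At s = jω = j5:
zero (s+40): 40 + j5 → |·| = √(40²+5²) = √1625 ≈ 40.311, ∠ = arctan(5/40) ≈ 7.13°
quadratic: (j5)² + 15·j5 + 2500 = 2475 + j75 → |·| ≈ 2476.1, ∠ ≈ 1.74°
|T| = 12500 · 40.311 / 2476.1 ≈ 203.5
Gain = 20 log₁₀(203.5) ≈ 46.17 dB
∠T = 7.13° − 1.74° = 5.39°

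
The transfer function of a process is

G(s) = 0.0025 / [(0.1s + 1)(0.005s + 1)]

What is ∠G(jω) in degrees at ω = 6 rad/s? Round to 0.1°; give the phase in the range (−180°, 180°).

At ω = 6 rad/s:
pole (1 + j6·0.1) = 1 + j0.6 → |·| ≈ 1.1662, ∠ ≈ 30.96°
pole (1 + j6·0.005) = 1 + j0.03 → |·| ≈ 1.0004, ∠ ≈ 1.72°
∠G = (0°) − (30.96° + 1.72°) = -32.68°

-32.7°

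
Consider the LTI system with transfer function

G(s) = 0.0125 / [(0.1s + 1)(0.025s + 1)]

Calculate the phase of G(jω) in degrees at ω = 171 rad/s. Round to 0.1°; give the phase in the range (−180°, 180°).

At ω = 171 rad/s:
pole (1 + j171·0.1) = 1 + j17.1 → |·| ≈ 17.129, ∠ ≈ 86.65°
pole (1 + j171·0.025) = 1 + j4.275 → |·| ≈ 4.3904, ∠ ≈ 76.83°
∠G = (0°) − (86.65° + 76.83°) = -163.48°

-163.5°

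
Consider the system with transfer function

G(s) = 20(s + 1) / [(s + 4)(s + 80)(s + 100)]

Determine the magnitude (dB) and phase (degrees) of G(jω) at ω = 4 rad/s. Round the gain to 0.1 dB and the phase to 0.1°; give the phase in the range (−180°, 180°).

At s = jω = j4:
zero (s+1): 1 + j4 → |·| = √(1²+4²) = √17 ≈ 4.1231, ∠ = arctan(4/1) ≈ 75.96°
pole (s+4): 4 + j4 → |·| = √(4²+4²) = √32 ≈ 5.6569, ∠ = arctan(4/4) ≈ 45.00°
pole (s+80): 80 + j4 → |·| = √(80²+4²) = √6416 ≈ 80.1, ∠ = arctan(4/80) ≈ 2.86°
pole (s+100): 100 + j4 → |·| = √(100²+4²) = √10016 ≈ 100.08, ∠ = arctan(4/100) ≈ 2.29°
|G| = 20 · 4.1231 / 45348 ≈ 0.0018184
Gain = 20 log₁₀(0.0018184) ≈ -54.81 dB
∠G = 75.96° − 50.15° = 25.81°

-54.8 dB, 25.8°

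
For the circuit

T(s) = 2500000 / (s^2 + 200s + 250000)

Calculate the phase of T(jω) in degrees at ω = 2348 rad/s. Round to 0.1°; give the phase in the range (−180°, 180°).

At s = jω = j2348:
quadratic: (j2348)² + 200·j2348 + 250000 = -5263104 + j469600 → |·| ≈ 5.284e+06, ∠ ≈ 174.90°
∠T = 0.00° − 174.90° = -174.90°

-174.9°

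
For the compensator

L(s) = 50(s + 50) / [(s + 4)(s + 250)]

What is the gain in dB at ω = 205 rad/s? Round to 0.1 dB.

-16.0 dB

At s = jω = j205:
zero (s+50): 50 + j205 → |·| = √(50²+205²) = √44525 ≈ 211.01, ∠ = arctan(205/50) ≈ 76.29°
pole (s+4): 4 + j205 → |·| = √(4²+205²) = √42041 ≈ 205.04, ∠ = arctan(205/4) ≈ 88.88°
pole (s+250): 250 + j205 → |·| = √(250²+205²) = √104525 ≈ 323.3, ∠ = arctan(205/250) ≈ 39.35°
|L| = 50 · 211.01 / 66289 ≈ 0.15916
Gain = 20 log₁₀(0.15916) ≈ -15.96 dB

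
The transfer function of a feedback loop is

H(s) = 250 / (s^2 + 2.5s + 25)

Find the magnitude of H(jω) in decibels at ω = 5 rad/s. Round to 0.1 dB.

At s = jω = j5:
quadratic: (j5)² + 2.5·j5 + 25 = 0 + j12.5 → |·| ≈ 12.5, ∠ ≈ 90.00°
|H| = 250 / 12.5 ≈ 20
Gain = 20 log₁₀(20) ≈ 26.02 dB

26.0 dB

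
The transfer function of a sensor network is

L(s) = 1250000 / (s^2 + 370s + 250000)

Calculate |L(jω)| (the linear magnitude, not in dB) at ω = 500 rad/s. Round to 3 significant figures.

6.76

At s = jω = j500:
quadratic: (j500)² + 370·j500 + 250000 = 0 + j185000 → |·| ≈ 1.85e+05, ∠ ≈ 90.00°
|L| = 1250000 / 1.85e+05 ≈ 6.7568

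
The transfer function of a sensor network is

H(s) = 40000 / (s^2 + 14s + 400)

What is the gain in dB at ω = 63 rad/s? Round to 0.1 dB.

20.7 dB

At s = jω = j63:
quadratic: (j63)² + 14·j63 + 400 = -3569 + j882 → |·| ≈ 3676.4, ∠ ≈ 166.12°
|H| = 40000 / 3676.4 ≈ 10.88
Gain = 20 log₁₀(10.88) ≈ 20.73 dB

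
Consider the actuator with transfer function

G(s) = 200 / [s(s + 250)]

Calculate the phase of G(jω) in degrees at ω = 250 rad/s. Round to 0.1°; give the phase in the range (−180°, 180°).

At s = jω = j250:
pole (s+250): 250 + j250 → |·| = √(250²+250²) = √125000 ≈ 353.55, ∠ = arctan(250/250) ≈ 45.00°
pole at origin: |s| = 250, ∠ = 90.00° (in denominator)
∠G = 0.00° − 135.00° = -135.00°

-135.0°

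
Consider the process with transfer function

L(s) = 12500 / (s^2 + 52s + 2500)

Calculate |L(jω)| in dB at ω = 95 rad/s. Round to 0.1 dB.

3.7 dB

At s = jω = j95:
quadratic: (j95)² + 52·j95 + 2500 = -6525 + j4940 → |·| ≈ 8184.1, ∠ ≈ 142.87°
|L| = 12500 / 8184.1 ≈ 1.5274
Gain = 20 log₁₀(1.5274) ≈ 3.68 dB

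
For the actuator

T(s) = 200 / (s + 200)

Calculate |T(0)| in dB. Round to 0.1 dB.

0.0 dB

T(0) = 200 / (200) = 1
20 log₁₀(1) ≈ 0.00 dB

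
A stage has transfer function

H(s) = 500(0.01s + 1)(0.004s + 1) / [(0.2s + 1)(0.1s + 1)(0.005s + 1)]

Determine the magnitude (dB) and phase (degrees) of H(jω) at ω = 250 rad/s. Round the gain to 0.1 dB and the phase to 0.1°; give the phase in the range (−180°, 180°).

-0.4 dB, -114.7°

At ω = 250 rad/s:
zero (1 + j250·0.01) = 1 + j2.5 → |·| ≈ 2.6926, ∠ ≈ 68.20°
zero (1 + j250·0.004) = 1 + j1 → |·| ≈ 1.4142, ∠ ≈ 45.00°
pole (1 + j250·0.2) = 1 + j50 → |·| ≈ 50.01, ∠ ≈ 88.85°
pole (1 + j250·0.1) = 1 + j25 → |·| ≈ 25.02, ∠ ≈ 87.71°
pole (1 + j250·0.005) = 1 + j1.25 → |·| ≈ 1.6008, ∠ ≈ 51.34°
|H| = 500 · 2.6926 · 1.4142 / (50.01 · 25.02 · 1.6008) ≈ 0.95054
Gain = 20 log₁₀(0.95054) ≈ -0.44 dB
∠H = (68.20° + 45.00°) − (88.85° + 87.71° + 51.34°) = -114.70°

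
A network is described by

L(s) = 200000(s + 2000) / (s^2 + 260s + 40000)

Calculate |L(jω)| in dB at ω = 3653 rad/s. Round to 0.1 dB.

At s = jω = j3653:
zero (s+2000): 2000 + j3653 → |·| = √(2000²+3653²) = √17344409 ≈ 4164.7, ∠ = arctan(3653/2000) ≈ 61.30°
quadratic: (j3653)² + 260·j3653 + 40000 = -13304409 + j949780 → |·| ≈ 1.3338e+07, ∠ ≈ 175.92°
|L| = 200000 · 4164.7 / 1.3338e+07 ≈ 62.449
Gain = 20 log₁₀(62.449) ≈ 35.91 dB

35.9 dB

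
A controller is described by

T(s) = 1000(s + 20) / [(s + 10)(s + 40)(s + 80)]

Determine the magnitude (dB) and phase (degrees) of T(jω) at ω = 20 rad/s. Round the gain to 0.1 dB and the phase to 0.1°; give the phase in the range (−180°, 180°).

-9.3 dB, -59.0°

At s = jω = j20:
zero (s+20): 20 + j20 → |·| = √(20²+20²) = √800 ≈ 28.284, ∠ = arctan(20/20) ≈ 45.00°
pole (s+10): 10 + j20 → |·| = √(10²+20²) = √500 ≈ 22.361, ∠ = arctan(20/10) ≈ 63.43°
pole (s+40): 40 + j20 → |·| = √(40²+20²) = √2000 ≈ 44.721, ∠ = arctan(20/40) ≈ 26.57°
pole (s+80): 80 + j20 → |·| = √(80²+20²) = √6800 ≈ 82.462, ∠ = arctan(20/80) ≈ 14.04°
|T| = 1000 · 28.284 / 82463 ≈ 0.34299
Gain = 20 log₁₀(0.34299) ≈ -9.29 dB
∠T = 45.00° − 104.04° = -59.04°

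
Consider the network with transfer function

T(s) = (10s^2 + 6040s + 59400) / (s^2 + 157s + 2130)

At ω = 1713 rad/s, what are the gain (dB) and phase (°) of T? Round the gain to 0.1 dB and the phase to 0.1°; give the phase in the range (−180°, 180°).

Substitute s = j1713:
Numerator: 10(j1713)^2 + 6040(j1713) + 59400 = -29284290 + j10346520
Denominator: (j1713)^2 + 157(j1713) + 2130 = -2932239 + j268941
|N| = √(29284290² + 10346520²) ≈ 3.1058e+07, ∠N ≈ 160.54°
|D| = √(2932239² + 268941²) ≈ 2.9445e+06, ∠D ≈ 174.76°
|T| = 3.1058e+07 / 2.9445e+06 ≈ 10.548
Gain = 20 log₁₀(10.548) ≈ 20.46 dB
∠T = 160.54° − 174.76° = -14.22°

20.5 dB, -14.2°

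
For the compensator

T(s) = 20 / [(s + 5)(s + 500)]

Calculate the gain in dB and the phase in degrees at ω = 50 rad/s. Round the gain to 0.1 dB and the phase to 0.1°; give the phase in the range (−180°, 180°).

At s = jω = j50:
pole (s+5): 5 + j50 → |·| = √(5²+50²) = √2525 ≈ 50.249, ∠ = arctan(50/5) ≈ 84.29°
pole (s+500): 500 + j50 → |·| = √(500²+50²) = √252500 ≈ 502.49, ∠ = arctan(50/500) ≈ 5.71°
|T| = 20 / 25250 ≈ 0.00079208
Gain = 20 log₁₀(0.00079208) ≈ -62.02 dB
∠T = 0.00° − 90.00° = -90.00°

-62.0 dB, -90.0°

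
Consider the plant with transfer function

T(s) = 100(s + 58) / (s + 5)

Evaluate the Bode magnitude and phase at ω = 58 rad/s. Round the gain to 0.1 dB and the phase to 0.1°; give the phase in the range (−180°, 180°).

43.0 dB, -40.1°

At s = jω = j58:
zero (s+58): 58 + j58 → |·| = √(58²+58²) = √6728 ≈ 82.024, ∠ = arctan(58/58) ≈ 45.00°
pole (s+5): 5 + j58 → |·| = √(5²+58²) = √3389 ≈ 58.215, ∠ = arctan(58/5) ≈ 85.07°
|T| = 100 · 82.024 / 58.215 ≈ 140.9
Gain = 20 log₁₀(140.9) ≈ 42.98 dB
∠T = 45.00° − 85.07° = -40.07°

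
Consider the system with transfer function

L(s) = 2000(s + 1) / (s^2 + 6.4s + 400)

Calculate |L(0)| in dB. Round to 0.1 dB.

L(0) = 2000·1 / 400 = 5
20 log₁₀(5) ≈ 13.98 dB

14.0 dB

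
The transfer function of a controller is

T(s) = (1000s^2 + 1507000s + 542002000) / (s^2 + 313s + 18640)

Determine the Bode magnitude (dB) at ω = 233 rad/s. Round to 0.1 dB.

77.4 dB

Substitute s = j233:
Numerator: 1000(j233)^2 + 1507000(j233) + 542002000 = 487713000 + j351131000
Denominator: (j233)^2 + 313(j233) + 18640 = -35649 + j72929
|N| = √(487713000² + 351131000²) ≈ 6.0096e+08, ∠N ≈ 35.75°
|D| = √(35649² + 72929²) ≈ 81176, ∠D ≈ 116.05°
|T| = 6.0096e+08 / 81176 ≈ 7403.2
Gain = 20 log₁₀(7403.2) ≈ 77.39 dB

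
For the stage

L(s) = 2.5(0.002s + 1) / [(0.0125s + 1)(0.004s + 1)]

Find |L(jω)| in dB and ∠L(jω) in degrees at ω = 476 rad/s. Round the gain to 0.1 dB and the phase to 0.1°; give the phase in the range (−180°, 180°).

-11.5 dB, -99.2°

At ω = 476 rad/s:
zero (1 + j476·0.002) = 1 + j0.952 → |·| ≈ 1.3807, ∠ ≈ 43.59°
pole (1 + j476·0.0125) = 1 + j5.95 → |·| ≈ 6.0334, ∠ ≈ 80.46°
pole (1 + j476·0.004) = 1 + j1.904 → |·| ≈ 2.1506, ∠ ≈ 62.29°
|L| = 2.5 · 1.3807 / (6.0334 · 2.1506) ≈ 0.26602
Gain = 20 log₁₀(0.26602) ≈ -11.50 dB
∠L = (43.59°) − (80.46° + 62.29°) = -99.16°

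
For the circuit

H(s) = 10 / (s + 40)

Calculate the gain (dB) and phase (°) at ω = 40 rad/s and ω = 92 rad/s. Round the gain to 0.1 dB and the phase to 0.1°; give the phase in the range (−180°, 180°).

ω = 40: -15.1 dB, -45.0°; ω = 92: -20.0 dB, -66.5°

At s = jω = j40:
pole (s+40): 40 + j40 → |·| = √(40²+40²) = √3200 ≈ 56.569, ∠ = arctan(40/40) ≈ 45.00°
|H| = 10 / 56.569 ≈ 0.17678
Gain = 20 log₁₀(0.17678) ≈ -15.05 dB
∠H = 0.00° − 45.00° = -45.00°

At s = jω = j92:
pole (s+40): 40 + j92 → |·| = √(40²+92²) = √10064 ≈ 100.32, ∠ = arctan(92/40) ≈ 66.50°
|H| = 10 / 100.32 ≈ 0.099681
Gain = 20 log₁₀(0.099681) ≈ -20.03 dB
∠H = 0.00° − 66.50° = -66.50°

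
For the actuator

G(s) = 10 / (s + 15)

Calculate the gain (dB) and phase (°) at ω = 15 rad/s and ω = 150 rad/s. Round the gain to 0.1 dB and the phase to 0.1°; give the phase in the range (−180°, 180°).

At s = jω = j15:
pole (s+15): 15 + j15 → |·| = √(15²+15²) = √450 ≈ 21.213, ∠ = arctan(15/15) ≈ 45.00°
|G| = 10 / 21.213 ≈ 0.47141
Gain = 20 log₁₀(0.47141) ≈ -6.53 dB
∠G = 0.00° − 45.00° = -45.00°

At s = jω = j150:
pole (s+15): 15 + j150 → |·| = √(15²+150²) = √22725 ≈ 150.75, ∠ = arctan(150/15) ≈ 84.29°
|G| = 10 / 150.75 ≈ 0.066335
Gain = 20 log₁₀(0.066335) ≈ -23.57 dB
∠G = 0.00° − 84.29° = -84.29°

ω = 15: -6.5 dB, -45.0°; ω = 150: -23.6 dB, -84.3°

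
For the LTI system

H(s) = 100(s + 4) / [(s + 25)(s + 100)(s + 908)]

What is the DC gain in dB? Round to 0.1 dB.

-75.1 dB

H(0) = 100·4 / (25·100·908) ≈ 0.00017621
20 log₁₀(0.00017621) ≈ -75.08 dB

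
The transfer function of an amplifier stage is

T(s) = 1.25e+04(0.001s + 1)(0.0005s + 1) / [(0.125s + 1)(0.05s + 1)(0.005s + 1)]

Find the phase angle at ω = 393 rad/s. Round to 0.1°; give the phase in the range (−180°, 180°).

153.6°

At ω = 393 rad/s:
zero (1 + j393·0.001) = 1 + j0.393 → |·| ≈ 1.0745, ∠ ≈ 21.45°
zero (1 + j393·0.0005) = 1 + j0.1965 → |·| ≈ 1.0191, ∠ ≈ 11.12°
pole (1 + j393·0.125) = 1 + j49.125 → |·| ≈ 49.135, ∠ ≈ 88.83°
pole (1 + j393·0.05) = 1 + j19.65 → |·| ≈ 19.675, ∠ ≈ 87.09°
pole (1 + j393·0.005) = 1 + j1.965 → |·| ≈ 2.2048, ∠ ≈ 63.03°
∠T = (21.45° + 11.12°) − (88.83° + 87.09° + 63.03°) = -206.38° ≡ 153.62° (principal value)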